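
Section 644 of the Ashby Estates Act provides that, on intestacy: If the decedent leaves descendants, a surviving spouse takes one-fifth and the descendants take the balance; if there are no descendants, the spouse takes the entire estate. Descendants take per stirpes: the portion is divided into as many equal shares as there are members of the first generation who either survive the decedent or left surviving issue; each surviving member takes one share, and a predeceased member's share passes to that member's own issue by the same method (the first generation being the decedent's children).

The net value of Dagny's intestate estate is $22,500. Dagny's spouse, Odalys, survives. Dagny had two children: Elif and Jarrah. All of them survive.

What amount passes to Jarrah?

Odalys takes one-fifth of $22,500 = $4,500. The remaining $18,000 passes to the descendants.
The descendants' portion ($18,000) is divided into 2 shares of $9,000: Elif and Jarrah each take $9,000.

Jarrah receives $9,000.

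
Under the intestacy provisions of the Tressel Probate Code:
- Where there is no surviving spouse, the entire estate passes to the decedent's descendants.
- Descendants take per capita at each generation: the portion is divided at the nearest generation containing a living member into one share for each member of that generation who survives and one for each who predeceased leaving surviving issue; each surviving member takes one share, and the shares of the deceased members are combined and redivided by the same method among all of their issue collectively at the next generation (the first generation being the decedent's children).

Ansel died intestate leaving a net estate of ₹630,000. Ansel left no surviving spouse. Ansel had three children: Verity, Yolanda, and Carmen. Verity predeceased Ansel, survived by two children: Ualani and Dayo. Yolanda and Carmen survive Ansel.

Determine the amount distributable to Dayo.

The entire ₹630,000 passes to the descendants.
That amount (₹630,000) is divided at the children's generation into 3 shares of ₹210,000. Yolanda and Carmen each take ₹210,000. The remaining share for the deceased Verity (₹210,000) is carried to the next generation.
That pool (₹210,000) is divided at the grandchildren's generation equally among Ualani and Dayo: ₹105,000 each.

Dayo receives ₹105,000.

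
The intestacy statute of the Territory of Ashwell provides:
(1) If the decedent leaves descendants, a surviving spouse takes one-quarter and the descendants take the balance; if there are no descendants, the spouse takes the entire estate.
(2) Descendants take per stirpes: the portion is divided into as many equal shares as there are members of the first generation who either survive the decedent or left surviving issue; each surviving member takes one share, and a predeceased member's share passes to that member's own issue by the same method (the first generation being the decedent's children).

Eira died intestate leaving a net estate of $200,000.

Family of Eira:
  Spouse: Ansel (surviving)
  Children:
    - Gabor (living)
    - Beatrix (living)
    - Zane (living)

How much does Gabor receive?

Ansel takes one-quarter of $200,000 = $50,000. The remaining $150,000 passes to the descendants.
The descendants' portion ($150,000) is divided into 3 shares of $50,000: Gabor, Beatrix, and Zane each take $50,000.

Gabor receives $50,000.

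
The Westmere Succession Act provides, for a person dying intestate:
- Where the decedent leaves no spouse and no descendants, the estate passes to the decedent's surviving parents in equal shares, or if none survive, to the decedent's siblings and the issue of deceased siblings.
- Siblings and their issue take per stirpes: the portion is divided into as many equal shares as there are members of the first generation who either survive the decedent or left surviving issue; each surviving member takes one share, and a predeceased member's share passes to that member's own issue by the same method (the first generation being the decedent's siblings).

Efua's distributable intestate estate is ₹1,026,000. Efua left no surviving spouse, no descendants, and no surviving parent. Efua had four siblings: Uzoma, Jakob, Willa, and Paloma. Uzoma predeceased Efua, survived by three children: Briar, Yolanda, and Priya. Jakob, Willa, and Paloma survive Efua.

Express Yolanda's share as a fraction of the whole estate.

The entire ₹1,026,000 passes to the siblings and their issue.
That amount (₹1,026,000) is divided into 4 shares of ₹256,500: Jakob, Willa, and Paloma each take ₹256,500; Uzoma's ₹256,500 share passes to Uzoma's issue.
Uzoma's share (₹256,500) is divided into 3 shares of ₹85,500: Briar, Yolanda, and Priya each take ₹85,500.

Yolanda receives 1/12 of the estate.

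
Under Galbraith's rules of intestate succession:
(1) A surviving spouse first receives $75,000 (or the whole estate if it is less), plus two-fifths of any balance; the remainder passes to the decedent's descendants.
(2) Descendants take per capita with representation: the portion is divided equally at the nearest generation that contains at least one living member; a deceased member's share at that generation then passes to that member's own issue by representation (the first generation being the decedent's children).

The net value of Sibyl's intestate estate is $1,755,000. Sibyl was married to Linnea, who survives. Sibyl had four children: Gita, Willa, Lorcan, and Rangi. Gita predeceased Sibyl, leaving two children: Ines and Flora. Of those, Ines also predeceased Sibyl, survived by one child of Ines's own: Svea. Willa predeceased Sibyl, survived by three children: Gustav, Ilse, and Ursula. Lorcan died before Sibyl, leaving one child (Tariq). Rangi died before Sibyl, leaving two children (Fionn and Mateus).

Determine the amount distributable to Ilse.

Ilse receives $126,000.

Linnea first takes $75,000, leaving a balance of $1,680,000. Linnea then takes two-fifths of the balance ($672,000), for a total of $747,000. The remaining $1,008,000 passes to the descendants.
No child survives, so the initial division is made at the grandchildren's generation.
The descendants' portion ($1,008,000) is divided into 8 shares of $126,000: Flora, Gustav, Ilse, Ursula, Tariq, Fionn, and Mateus each take $126,000; Ines's $126,000 share passes to Ines's issue.
Ines's share ($126,000) passes entirely to Svea.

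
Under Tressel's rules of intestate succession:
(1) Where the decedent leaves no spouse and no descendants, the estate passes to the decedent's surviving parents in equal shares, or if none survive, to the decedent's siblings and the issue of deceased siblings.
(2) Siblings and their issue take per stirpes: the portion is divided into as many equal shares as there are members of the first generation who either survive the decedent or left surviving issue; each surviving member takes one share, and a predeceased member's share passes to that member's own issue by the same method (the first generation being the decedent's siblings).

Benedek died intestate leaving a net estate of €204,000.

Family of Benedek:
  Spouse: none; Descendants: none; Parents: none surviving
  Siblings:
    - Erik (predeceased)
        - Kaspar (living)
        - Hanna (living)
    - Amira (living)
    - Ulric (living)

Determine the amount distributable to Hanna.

Hanna receives €34,000.

The entire €204,000 passes to the siblings and their issue.
That amount (€204,000) is divided into 3 shares of €68,000: Amira and Ulric each take €68,000; Erik's €68,000 share passes to Erik's issue.
Erik's share (€68,000) is divided into 2 shares of €34,000: Kaspar and Hanna each take €34,000.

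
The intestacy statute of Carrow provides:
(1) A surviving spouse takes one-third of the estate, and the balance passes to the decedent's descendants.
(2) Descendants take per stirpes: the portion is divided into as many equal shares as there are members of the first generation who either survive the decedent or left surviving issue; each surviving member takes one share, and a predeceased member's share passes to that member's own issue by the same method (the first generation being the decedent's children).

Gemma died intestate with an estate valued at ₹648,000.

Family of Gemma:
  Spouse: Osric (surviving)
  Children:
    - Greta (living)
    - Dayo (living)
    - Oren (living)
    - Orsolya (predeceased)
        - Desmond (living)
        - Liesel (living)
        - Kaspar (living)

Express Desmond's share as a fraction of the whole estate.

Osric takes one-third of ₹648,000 = ₹216,000. The remaining ₹432,000 passes to the descendants.
The descendants' portion (₹432,000) is divided into 4 shares of ₹108,000: Greta, Dayo, and Oren each take ₹108,000; Orsolya's ₹108,000 share passes to Orsolya's issue.
Orsolya's share (₹108,000) is divided into 3 shares of ₹36,000: Desmond, Liesel, and Kaspar each take ₹36,000.

Desmond receives 1/18 of the estate.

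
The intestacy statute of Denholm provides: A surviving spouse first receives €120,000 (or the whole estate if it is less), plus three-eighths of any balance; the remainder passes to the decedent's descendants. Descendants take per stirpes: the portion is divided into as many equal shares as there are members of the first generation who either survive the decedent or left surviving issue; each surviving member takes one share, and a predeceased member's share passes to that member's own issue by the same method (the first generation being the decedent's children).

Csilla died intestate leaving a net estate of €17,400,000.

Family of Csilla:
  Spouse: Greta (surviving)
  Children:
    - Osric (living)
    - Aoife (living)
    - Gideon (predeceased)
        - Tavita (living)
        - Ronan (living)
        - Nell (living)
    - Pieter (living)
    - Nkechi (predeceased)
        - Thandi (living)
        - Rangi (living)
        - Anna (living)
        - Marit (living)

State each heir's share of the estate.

Greta: €6,600,000; Osric: €2,160,000; Aoife: €2,160,000; Tavita: €720,000; Ronan: €720,000; Nell: €720,000; Pieter: €2,160,000; Thandi: €540,000; Rangi: €540,000; Anna: €540,000; Marit: €540,000

Greta first takes €120,000, leaving a balance of €17,280,000. Greta then takes three-eighths of the balance (€6,480,000), for a total of €6,600,000. The remaining €10,800,000 passes to the descendants.
The descendants' portion (€10,800,000) is divided into 5 shares of €2,160,000: Osric, Aoife, and Pieter each take €2,160,000; Gideon's €2,160,000 share passes to Gideon's issue; Nkechi's €2,160,000 share passes to Nkechi's issue.
Gideon's share (€2,160,000) is divided into 3 shares of €720,000: Tavita, Ronan, and Nell each take €720,000.
Nkechi's share (€2,160,000) is divided into 4 shares of €540,000: Thandi, Rangi, Anna, and Marit each take €540,000.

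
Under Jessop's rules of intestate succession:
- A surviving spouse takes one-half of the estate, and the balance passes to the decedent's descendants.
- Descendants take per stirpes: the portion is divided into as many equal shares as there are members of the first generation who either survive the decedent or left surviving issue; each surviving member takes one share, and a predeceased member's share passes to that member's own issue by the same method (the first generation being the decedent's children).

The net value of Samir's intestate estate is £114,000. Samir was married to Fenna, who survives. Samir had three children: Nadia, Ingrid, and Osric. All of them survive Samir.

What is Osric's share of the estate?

Fenna takes one-half of £114,000 = £57,000. The remaining £57,000 passes to the descendants.
The descendants' portion (£57,000) is divided into 3 shares of £19,000: Nadia, Ingrid, and Osric each take £19,000.

Osric receives £19,000.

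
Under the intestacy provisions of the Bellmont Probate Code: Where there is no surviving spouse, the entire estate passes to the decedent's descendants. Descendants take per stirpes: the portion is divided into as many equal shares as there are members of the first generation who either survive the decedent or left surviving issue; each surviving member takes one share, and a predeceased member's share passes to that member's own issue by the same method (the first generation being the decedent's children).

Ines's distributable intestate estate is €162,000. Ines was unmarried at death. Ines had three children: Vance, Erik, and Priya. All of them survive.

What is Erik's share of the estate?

Erik receives €54,000.

The entire €162,000 passes to the descendants.
That amount (€162,000) is divided into 3 shares of €54,000: Vance, Erik, and Priya each take €54,000.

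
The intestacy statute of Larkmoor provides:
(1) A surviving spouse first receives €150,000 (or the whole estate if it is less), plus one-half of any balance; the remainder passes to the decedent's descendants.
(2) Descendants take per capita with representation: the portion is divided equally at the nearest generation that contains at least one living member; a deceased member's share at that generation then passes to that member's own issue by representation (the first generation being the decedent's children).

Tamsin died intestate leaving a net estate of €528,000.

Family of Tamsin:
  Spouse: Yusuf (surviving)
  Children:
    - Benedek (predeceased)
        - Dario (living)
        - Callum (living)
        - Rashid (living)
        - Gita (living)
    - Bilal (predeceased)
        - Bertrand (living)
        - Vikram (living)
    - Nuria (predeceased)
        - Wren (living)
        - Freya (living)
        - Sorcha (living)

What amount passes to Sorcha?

Sorcha receives €21,000.

Yusuf first takes €150,000, leaving a balance of €378,000. Yusuf then takes one-half of the balance (€189,000), for a total of €339,000. The remaining €189,000 passes to the descendants.
No child survives, so the initial division is made at the grandchildren's generation.
The descendants' portion (€189,000) is divided into 9 shares of €21,000: Dario, Callum, Rashid, Gita, Bertrand, Vikram, Wren, Freya, and Sorcha each take €21,000.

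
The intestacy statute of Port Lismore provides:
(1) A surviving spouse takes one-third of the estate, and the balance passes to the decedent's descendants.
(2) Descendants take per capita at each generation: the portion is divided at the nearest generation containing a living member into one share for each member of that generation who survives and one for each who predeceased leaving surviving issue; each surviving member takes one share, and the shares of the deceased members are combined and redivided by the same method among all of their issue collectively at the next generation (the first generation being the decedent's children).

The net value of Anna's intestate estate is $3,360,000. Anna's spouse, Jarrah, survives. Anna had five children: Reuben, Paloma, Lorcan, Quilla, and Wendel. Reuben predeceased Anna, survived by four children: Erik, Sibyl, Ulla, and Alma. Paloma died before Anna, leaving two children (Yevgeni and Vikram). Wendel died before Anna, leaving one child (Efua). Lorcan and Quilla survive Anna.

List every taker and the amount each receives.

Jarrah: $1,120,000; Erik: $192,000; Sibyl: $192,000; Ulla: $192,000; Alma: $192,000; Yevgeni: $192,000; Vikram: $192,000; Lorcan: $448,000; Quilla: $448,000; Efua: $192,000

Jarrah takes one-third of $3,360,000 = $1,120,000. The remaining $2,240,000 passes to the descendants.
The descendants' portion ($2,240,000) is divided at the children's generation into 5 shares of $448,000. Lorcan and Quilla each take $448,000. The 3 shares of the deceased (Reuben, Paloma, and Wendel) are combined into a pool of $1,344,000.
That pool ($1,344,000) is divided at the grandchildren's generation equally among Erik, Sibyl, Ulla, Alma, Yevgeni, Vikram, and Efua: $192,000 each.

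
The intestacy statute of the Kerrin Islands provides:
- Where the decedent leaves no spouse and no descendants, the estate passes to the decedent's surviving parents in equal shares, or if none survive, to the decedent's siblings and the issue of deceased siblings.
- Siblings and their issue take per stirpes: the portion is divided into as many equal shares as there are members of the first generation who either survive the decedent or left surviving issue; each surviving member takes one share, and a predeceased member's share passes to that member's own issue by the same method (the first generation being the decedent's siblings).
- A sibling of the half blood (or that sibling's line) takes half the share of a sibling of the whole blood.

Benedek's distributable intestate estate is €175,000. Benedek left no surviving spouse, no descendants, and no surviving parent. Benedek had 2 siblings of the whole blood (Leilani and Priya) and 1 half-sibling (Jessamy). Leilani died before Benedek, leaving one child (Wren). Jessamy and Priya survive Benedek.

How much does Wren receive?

Wren receives €70,000.

The entire €175,000 passes to the siblings and their issue.
Counting each half-blood sibling's line as half a unit, there are 5/2 units in €175,000, so one unit is €70,000. Whole-blood lines (Leilani and Priya) take €70,000 each; half-blood lines (Jessamy) take €35,000 each.
Leilani's share (€70,000) passes entirely to Wren.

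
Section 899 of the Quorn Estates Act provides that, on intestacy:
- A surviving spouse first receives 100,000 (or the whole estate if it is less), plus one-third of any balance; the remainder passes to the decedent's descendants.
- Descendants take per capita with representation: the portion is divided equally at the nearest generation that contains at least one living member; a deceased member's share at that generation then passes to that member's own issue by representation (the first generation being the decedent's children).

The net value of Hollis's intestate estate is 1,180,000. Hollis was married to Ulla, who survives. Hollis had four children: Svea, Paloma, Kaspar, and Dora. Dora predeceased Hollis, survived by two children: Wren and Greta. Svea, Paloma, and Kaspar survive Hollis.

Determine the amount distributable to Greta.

Ulla first takes 100,000, leaving a balance of 1,080,000. Ulla then takes one-third of the balance (360,000), for a total of 460,000. The remaining 720,000 passes to the descendants.
The descendants' portion (720,000) is divided into 4 shares of 180,000: Svea, Paloma, and Kaspar each take 180,000; Dora's 180,000 share passes to Dora's issue.
Dora's share (180,000) is divided into 2 shares of 90,000: Wren and Greta each take 90,000.

Greta receives 90,000.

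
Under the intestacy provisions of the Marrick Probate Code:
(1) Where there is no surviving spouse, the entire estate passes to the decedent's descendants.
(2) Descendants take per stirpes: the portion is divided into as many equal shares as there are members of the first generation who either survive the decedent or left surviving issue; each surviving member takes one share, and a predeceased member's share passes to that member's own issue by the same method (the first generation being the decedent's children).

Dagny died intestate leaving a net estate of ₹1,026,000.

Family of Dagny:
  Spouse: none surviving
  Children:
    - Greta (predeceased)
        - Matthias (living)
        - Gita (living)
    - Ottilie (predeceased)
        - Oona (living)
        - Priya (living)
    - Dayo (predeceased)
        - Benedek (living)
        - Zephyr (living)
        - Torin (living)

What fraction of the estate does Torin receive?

The entire ₹1,026,000 passes to the descendants.
That amount (₹1,026,000) is divided into 3 shares of ₹342,000: Greta's ₹342,000 share passes to Greta's issue; Ottilie's ₹342,000 share passes to Ottilie's issue; Dayo's ₹342,000 share passes to Dayo's issue.
Greta's share (₹342,000) is divided into 2 shares of ₹171,000: Matthias and Gita each take ₹171,000.
Ottilie's share (₹342,000) is divided into 2 shares of ₹171,000: Oona and Priya each take ₹171,000.
Dayo's share (₹342,000) is divided into 3 shares of ₹114,000: Benedek, Zephyr, and Torin each take ₹114,000.

Torin receives 1/9 of the estate.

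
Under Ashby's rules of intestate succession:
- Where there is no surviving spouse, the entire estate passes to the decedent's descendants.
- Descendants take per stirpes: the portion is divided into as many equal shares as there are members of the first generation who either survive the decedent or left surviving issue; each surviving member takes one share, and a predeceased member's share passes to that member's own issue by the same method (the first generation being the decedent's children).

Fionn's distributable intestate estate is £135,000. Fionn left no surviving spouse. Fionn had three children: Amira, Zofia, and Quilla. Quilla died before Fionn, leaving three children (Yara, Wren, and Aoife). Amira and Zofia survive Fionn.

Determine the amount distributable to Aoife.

The entire £135,000 passes to the descendants.
That amount (£135,000) is divided into 3 shares of £45,000: Amira and Zofia each take £45,000; Quilla's £45,000 share passes to Quilla's issue.
Quilla's share (£45,000) is divided into 3 shares of £15,000: Yara, Wren, and Aoife each take £15,000.

Aoife receives £15,000.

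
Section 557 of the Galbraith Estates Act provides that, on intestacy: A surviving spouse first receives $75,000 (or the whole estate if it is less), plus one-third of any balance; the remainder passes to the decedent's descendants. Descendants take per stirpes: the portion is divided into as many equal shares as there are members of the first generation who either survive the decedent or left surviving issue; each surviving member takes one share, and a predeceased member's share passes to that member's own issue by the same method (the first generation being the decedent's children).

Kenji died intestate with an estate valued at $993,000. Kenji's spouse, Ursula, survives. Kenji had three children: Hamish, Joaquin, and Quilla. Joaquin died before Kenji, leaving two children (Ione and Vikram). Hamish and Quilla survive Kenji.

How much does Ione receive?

Ursula first takes $75,000, leaving a balance of $918,000. Ursula then takes one-third of the balance ($306,000), for a total of $381,000. The remaining $612,000 passes to the descendants.
The descendants' portion ($612,000) is divided into 3 shares of $204,000: Hamish and Quilla each take $204,000; Joaquin's $204,000 share passes to Joaquin's issue.
Joaquin's share ($204,000) is divided into 2 shares of $102,000: Ione and Vikram each take $102,000.

Ione receives $102,000.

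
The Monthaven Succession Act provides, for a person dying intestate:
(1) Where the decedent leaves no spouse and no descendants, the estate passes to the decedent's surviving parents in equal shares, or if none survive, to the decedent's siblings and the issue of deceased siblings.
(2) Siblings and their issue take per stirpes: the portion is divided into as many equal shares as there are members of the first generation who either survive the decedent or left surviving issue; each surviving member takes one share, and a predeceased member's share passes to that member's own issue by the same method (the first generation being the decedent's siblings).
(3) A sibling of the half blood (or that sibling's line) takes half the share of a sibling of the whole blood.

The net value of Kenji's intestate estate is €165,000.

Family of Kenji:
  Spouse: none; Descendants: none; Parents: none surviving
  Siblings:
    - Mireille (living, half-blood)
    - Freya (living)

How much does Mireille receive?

The entire €165,000 passes to the siblings and their issue.
Counting each half-blood sibling's line as half a unit, there are 3/2 units in €165,000, so one unit is €110,000. Whole-blood lines (Freya) take €110,000 each; half-blood lines (Mireille) take €55,000 each.

Mireille receives €55,000.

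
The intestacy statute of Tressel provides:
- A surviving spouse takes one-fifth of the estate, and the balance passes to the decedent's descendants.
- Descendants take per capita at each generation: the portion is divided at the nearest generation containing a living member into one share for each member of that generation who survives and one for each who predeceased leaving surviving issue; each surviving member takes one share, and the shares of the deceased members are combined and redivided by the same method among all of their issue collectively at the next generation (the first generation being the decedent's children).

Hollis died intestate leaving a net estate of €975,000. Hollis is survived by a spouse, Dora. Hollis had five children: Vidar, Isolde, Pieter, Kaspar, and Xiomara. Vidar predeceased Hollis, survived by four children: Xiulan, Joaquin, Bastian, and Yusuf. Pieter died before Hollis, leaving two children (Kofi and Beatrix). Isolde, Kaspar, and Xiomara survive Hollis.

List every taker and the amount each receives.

Dora: €195,000; Xiulan: €52,000; Joaquin: €52,000; Bastian: €52,000; Yusuf: €52,000; Isolde: €156,000; Kofi: €52,000; Beatrix: €52,000; Kaspar: €156,000; Xiomara: €156,000

Dora takes one-fifth of €975,000 = €195,000. The remaining €780,000 passes to the descendants.
The descendants' portion (€780,000) is divided at the children's generation into 5 shares of €156,000. Isolde, Kaspar, and Xiomara each take €156,000. The 2 shares of the deceased (Vidar and Pieter) are combined into a pool of €312,000.
That pool (€312,000) is divided at the grandchildren's generation equally among Xiulan, Joaquin, Bastian, Yusuf, Kofi, and Beatrix: €52,000 each.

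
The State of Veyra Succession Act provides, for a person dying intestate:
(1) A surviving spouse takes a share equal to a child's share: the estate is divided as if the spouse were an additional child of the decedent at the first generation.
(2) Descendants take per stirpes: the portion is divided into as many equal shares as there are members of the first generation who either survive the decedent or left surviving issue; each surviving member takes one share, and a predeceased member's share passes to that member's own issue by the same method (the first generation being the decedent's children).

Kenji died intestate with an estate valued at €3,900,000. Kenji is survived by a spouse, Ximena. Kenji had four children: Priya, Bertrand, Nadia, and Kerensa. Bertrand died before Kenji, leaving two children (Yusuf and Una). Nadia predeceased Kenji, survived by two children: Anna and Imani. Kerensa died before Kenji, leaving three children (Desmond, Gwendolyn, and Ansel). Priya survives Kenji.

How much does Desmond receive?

Desmond receives €260,000.

The spouse counts as an additional share at the children's level, so there are 5 primary shares of €780,000. Ximena takes one such share (€780,000).
The children's combined portion (€3,120,000) is divided into 4 shares of €780,000: Priya takes €780,000; Bertrand's €780,000 share passes to Bertrand's issue; Nadia's €780,000 share passes to Nadia's issue; Kerensa's €780,000 share passes to Kerensa's issue.
Bertrand's share (€780,000) is divided into 2 shares of €390,000: Yusuf and Una each take €390,000.
Nadia's share (€780,000) is divided into 2 shares of €390,000: Anna and Imani each take €390,000.
Kerensa's share (€780,000) is divided into 3 shares of €260,000: Desmond, Gwendolyn, and Ansel each take €260,000.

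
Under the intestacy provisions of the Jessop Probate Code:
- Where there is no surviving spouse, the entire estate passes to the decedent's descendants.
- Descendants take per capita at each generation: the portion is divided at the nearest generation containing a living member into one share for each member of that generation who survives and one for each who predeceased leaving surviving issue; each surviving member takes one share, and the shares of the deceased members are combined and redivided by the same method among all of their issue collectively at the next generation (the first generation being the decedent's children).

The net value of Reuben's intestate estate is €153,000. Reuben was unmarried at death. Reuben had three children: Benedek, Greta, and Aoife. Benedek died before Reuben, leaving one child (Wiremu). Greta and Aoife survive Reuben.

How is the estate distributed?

Wiremu: €51,000; Greta: €51,000; Aoife: €51,000

The entire €153,000 passes to the descendants.
That amount (€153,000) is divided at the children's generation into 3 shares of €51,000. Greta and Aoife each take €51,000. The remaining share for the deceased Benedek (€51,000) is carried to the next generation.
That pool (€51,000) passes entirely to Wiremu, the sole taker at the grandchildren's generation.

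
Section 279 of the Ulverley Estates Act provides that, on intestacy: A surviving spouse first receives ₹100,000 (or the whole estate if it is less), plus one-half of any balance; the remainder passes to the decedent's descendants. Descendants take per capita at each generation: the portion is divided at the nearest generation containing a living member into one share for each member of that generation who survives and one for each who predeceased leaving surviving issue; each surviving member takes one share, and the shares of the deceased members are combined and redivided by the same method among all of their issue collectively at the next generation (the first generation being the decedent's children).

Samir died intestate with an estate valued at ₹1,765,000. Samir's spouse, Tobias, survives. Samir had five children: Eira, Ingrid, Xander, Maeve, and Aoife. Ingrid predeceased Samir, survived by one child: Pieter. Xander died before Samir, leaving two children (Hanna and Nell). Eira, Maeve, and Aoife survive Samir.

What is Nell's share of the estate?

Tobias first takes ₹100,000, leaving a balance of ₹1,665,000. Tobias then takes one-half of the balance (₹832,500), for a total of ₹932,500. The remaining ₹832,500 passes to the descendants.
The descendants' portion (₹832,500) is divided at the children's generation into 5 shares of ₹166,500. Eira, Maeve, and Aoife each take ₹166,500. The 2 shares of the deceased (Ingrid and Xander) are combined into a pool of ₹333,000.
That pool (₹333,000) is divided at the grandchildren's generation equally among Pieter, Hanna, and Nell: ₹111,000 each.

Nell receives ₹111,000.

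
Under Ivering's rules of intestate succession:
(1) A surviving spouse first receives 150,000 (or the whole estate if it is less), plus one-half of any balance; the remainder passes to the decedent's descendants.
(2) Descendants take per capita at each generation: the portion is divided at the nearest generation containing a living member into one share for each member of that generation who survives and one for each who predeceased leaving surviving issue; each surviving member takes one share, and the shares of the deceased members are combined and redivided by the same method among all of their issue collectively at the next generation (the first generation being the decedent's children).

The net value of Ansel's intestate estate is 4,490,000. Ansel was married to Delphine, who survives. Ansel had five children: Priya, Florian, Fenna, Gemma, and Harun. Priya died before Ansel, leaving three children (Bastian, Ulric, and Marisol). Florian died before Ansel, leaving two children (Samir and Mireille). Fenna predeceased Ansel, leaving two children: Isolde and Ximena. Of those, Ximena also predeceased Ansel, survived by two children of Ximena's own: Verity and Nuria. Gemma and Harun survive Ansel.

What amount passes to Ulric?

Delphine first takes 150,000, leaving a balance of 4,340,000. Delphine then takes one-half of the balance (2,170,000), for a total of 2,320,000. The remaining 2,170,000 passes to the descendants.
The descendants' portion (2,170,000) is divided at the children's generation into 5 shares of 434,000. Gemma and Harun each take 434,000. The 3 shares of the deceased (Priya, Florian, and Fenna) are combined into a pool of 1,302,000.
That pool (1,302,000) is divided at the grandchildren's generation into 7 shares of 186,000. Bastian, Ulric, Marisol, Samir, Mireille, and Isolde each take 186,000. The remaining share for the deceased Ximena (186,000) is carried to the next generation.
That pool (186,000) is divided at the great-grandchildren's generation equally among Verity and Nuria: 93,000 each.

Ulric receives 186,000.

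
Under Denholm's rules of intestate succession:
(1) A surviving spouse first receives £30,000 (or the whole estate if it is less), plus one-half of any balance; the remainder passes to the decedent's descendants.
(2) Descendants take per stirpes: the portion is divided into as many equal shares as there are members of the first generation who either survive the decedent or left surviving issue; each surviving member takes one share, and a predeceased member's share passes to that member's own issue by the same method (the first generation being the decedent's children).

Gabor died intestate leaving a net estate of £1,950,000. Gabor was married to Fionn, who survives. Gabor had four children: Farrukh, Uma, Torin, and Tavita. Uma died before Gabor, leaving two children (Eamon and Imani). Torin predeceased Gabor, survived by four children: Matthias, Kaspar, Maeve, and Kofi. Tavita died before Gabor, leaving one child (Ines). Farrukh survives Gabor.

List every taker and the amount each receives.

Fionn first takes £30,000, leaving a balance of £1,920,000. Fionn then takes one-half of the balance (£960,000), for a total of £990,000. The remaining £960,000 passes to the descendants.
The descendants' portion (£960,000) is divided into 4 shares of £240,000: Farrukh takes £240,000; Uma's £240,000 share passes to Uma's issue; Torin's £240,000 share passes to Torin's issue; Tavita's £240,000 share passes to Tavita's issue.
Uma's share (£240,000) is divided into 2 shares of £120,000: Eamon and Imani each take £120,000.
Torin's share (£240,000) is divided into 4 shares of £60,000: Matthias, Kaspar, Maeve, and Kofi each take £60,000.
Tavita's share (£240,000) passes entirely to Ines.

Fionn: £990,000; Farrukh: £240,000; Eamon: £120,000; Imani: £120,000; Matthias: £60,000; Kaspar: £60,000; Maeve: £60,000; Kofi: £60,000; Ines: £240,000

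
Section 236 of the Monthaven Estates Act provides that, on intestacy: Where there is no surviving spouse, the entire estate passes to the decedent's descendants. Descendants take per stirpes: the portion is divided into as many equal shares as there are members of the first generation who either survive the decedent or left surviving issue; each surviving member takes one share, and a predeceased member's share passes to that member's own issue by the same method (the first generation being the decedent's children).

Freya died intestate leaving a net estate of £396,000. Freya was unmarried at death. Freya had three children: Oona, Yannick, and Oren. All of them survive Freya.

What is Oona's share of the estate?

The entire £396,000 passes to the descendants.
That amount (£396,000) is divided into 3 shares of £132,000: Oona, Yannick, and Oren each take £132,000.

Oona receives £132,000.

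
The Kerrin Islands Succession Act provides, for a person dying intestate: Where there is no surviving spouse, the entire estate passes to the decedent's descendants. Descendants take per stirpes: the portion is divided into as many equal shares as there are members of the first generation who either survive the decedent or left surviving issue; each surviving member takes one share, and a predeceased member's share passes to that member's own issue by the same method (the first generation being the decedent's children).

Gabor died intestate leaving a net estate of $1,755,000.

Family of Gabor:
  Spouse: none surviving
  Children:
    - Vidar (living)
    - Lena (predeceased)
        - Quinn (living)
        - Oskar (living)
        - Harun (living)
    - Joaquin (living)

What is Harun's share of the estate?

The entire $1,755,000 passes to the descendants.
That amount ($1,755,000) is divided into 3 shares of $585,000: Vidar and Joaquin each take $585,000; Lena's $585,000 share passes to Lena's issue.
Lena's share ($585,000) is divided into 3 shares of $195,000: Quinn, Oskar, and Harun each take $195,000.

Harun receives $195,000.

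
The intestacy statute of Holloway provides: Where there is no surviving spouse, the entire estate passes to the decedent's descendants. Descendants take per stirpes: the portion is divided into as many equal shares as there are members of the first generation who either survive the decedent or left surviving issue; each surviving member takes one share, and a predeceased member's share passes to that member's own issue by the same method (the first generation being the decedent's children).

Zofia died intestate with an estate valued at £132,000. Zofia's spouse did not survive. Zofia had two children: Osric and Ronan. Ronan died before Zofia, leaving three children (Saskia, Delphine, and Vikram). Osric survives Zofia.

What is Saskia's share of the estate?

The entire £132,000 passes to the descendants.
That amount (£132,000) is divided into 2 shares of £66,000: Osric takes £66,000; Ronan's £66,000 share passes to Ronan's issue.
Ronan's share (£66,000) is divided into 3 shares of £22,000: Saskia, Delphine, and Vikram each take £22,000.

Saskia receives £22,000.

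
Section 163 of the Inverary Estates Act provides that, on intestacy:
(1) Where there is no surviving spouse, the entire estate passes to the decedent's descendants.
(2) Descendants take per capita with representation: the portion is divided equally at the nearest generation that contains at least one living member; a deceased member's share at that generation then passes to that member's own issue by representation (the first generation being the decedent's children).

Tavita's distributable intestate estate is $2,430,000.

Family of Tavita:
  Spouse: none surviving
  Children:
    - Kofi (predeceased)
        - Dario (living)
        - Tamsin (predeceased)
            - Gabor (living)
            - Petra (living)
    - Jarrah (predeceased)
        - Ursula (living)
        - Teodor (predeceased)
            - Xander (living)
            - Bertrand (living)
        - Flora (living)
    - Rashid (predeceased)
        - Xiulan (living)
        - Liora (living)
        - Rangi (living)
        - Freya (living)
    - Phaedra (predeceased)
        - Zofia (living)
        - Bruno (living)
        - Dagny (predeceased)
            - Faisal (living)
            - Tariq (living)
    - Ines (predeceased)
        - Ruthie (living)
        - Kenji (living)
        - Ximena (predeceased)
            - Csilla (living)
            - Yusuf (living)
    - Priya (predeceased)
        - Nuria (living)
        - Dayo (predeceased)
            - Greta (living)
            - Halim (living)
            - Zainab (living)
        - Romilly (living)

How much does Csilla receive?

Csilla receives $67,500.

The entire $2,430,000 passes to the descendants.
No child survives, so the initial division is made at the grandchildren's generation.
That amount ($2,430,000) is divided into 18 shares of $135,000: Dario, Ursula, Flora, Xiulan, Liora, Rangi, Freya, Zofia, Bruno, Ruthie, Kenji, Nuria, and Romilly each take $135,000; Tamsin's $135,000 share passes to Tamsin's issue; Teodor's $135,000 share passes to Teodor's issue; Dagny's $135,000 share passes to Dagny's issue; Ximena's $135,000 share passes to Ximena's issue; Dayo's $135,000 share passes to Dayo's issue.
Tamsin's share ($135,000) is divided into 2 shares of $67,500: Gabor and Petra each take $67,500.
Teodor's share ($135,000) is divided into 2 shares of $67,500: Xander and Bertrand each take $67,500.
Dagny's share ($135,000) is divided into 2 shares of $67,500: Faisal and Tariq each take $67,500.
Ximena's share ($135,000) is divided into 2 shares of $67,500: Csilla and Yusuf each take $67,500.
Dayo's share ($135,000) is divided into 3 shares of $45,000: Greta, Halim, and Zainab each take $45,000.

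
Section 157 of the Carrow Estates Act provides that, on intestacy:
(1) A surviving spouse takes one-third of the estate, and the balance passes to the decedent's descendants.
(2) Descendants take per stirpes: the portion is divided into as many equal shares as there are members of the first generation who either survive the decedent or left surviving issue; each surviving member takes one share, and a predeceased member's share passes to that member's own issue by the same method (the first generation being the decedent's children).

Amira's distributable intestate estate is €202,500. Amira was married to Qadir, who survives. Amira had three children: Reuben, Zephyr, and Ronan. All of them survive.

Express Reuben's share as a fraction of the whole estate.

Qadir takes one-third of €202,500 = €67,500. The remaining €135,000 passes to the descendants.
The descendants' portion (€135,000) is divided into 3 shares of €45,000: Reuben, Zephyr, and Ronan each take €45,000.

Reuben receives 2/9 of the estate.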